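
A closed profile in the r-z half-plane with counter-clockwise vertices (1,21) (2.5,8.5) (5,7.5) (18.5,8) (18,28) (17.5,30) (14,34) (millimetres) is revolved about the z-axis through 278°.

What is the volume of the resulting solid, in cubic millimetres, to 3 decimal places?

Profile (r,z), 7 vertices: (1,21) (2.5,8.5) (5,7.5) (18.5,8) (18,28) (17.5,30) (14,34)
edge 0: (1,21)→(2.5,8.5)  cross = 1·8.5 − 2.5·21 = -44.0000; (r_i+r_j)·cross = 3.5·-44.0000 = -154.0000
edge 1: (2.5,8.5)→(5,7.5)  cross = 2.5·7.5 − 5·8.5 = -23.7500; (r_i+r_j)·cross = 7.5·-23.7500 = -178.1250
edge 2: (5,7.5)→(18.5,8)  cross = 5·8 − 18.5·7.5 = -98.7500; (r_i+r_j)·cross = 23.5·-98.7500 = -2320.6250
edge 3: (18.5,8)→(18,28)  cross = 18.5·28 − 18·8 = 374.0000; (r_i+r_j)·cross = 36.5·374.0000 = 13651.0000
edge 4: (18,28)→(17.5,30)  cross = 18·30 − 17.5·28 = 50.0000; (r_i+r_j)·cross = 35.5·50.0000 = 1775.0000
edge 5: (17.5,30)→(14,34)  cross = 17.5·34 − 14·30 = 175.0000; (r_i+r_j)·cross = 31.5·175.0000 = 5512.5000
edge 6: (14,34)→(1,21)  cross = 14·21 − 1·34 = 260.0000; (r_i+r_j)·cross = 15·260.0000 = 3900.0000
Σcross = 692.5000 → A = |Σcross|/2 = 346.2500 mm²
Σ(r_i+r_j)·cross = 22185.7500 → first moment M = |Σ|/6 = 3697.6250
R_c = M/A = 3697.6250/346.2500 = 10.6791 mm
θ = 278° = 4.852015 rad
V = θ·R_c·A = 4.852015·10.6791·346.2500 = 17940.933 mm³

Volume = 17940.933 mm³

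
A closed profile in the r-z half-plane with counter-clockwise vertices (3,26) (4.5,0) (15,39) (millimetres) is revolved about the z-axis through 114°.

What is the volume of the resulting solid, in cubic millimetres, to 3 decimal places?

Profile (r,z), 3 vertices: (3,26) (4.5,0) (15,39)
edge 0: (3,26)→(4.5,0)  cross = 3·0 − 4.5·26 = -117.0000; (r_i+r_j)·cross = 7.5·-117.0000 = -877.5000
edge 1: (4.5,0)→(15,39)  cross = 4.5·39 − 15·0 = 175.5000; (r_i+r_j)·cross = 19.5·175.5000 = 3422.2500
edge 2: (15,39)→(3,26)  cross = 15·26 − 3·39 = 273.0000; (r_i+r_j)·cross = 18·273.0000 = 4914.0000
Σcross = 331.5000 → A = |Σcross|/2 = 165.7500 mm²
Σ(r_i+r_j)·cross = 7458.7500 → first moment M = |Σ|/6 = 1243.1250
R_c = M/A = 1243.1250/165.7500 = 7.5000 mm
θ = 114° = 1.989675 rad
V = θ·R_c·A = 1.989675·7.5000·165.7500 = 2473.415 mm³

Volume = 2473.415 mm³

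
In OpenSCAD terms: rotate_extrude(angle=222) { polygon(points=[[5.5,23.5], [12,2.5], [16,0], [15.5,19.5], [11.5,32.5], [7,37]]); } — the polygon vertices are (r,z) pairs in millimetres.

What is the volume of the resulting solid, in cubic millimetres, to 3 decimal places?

Profile (r,z), 6 vertices: (5.5,23.5) (12,2.5) (16,0) (15.5,19.5) (11.5,32.5) (7,37)
edge 0: (5.5,23.5)→(12,2.5)  cross = 5.5·2.5 − 12·23.5 = -268.2500; (r_i+r_j)·cross = 17.5·-268.2500 = -4694.3750
edge 1: (12,2.5)→(16,0)  cross = 12·0 − 16·2.5 = -40.0000; (r_i+r_j)·cross = 28·-40.0000 = -1120.0000
edge 2: (16,0)→(15.5,19.5)  cross = 16·19.5 − 15.5·0 = 312.0000; (r_i+r_j)·cross = 31.5·312.0000 = 9828.0000
edge 3: (15.5,19.5)→(11.5,32.5)  cross = 15.5·32.5 − 11.5·19.5 = 279.5000; (r_i+r_j)·cross = 27·279.5000 = 7546.5000
edge 4: (11.5,32.5)→(7,37)  cross = 11.5·37 − 7·32.5 = 198.0000; (r_i+r_j)·cross = 18.5·198.0000 = 3663.0000
edge 5: (7,37)→(5.5,23.5)  cross = 7·23.5 − 5.5·37 = -39.0000; (r_i+r_j)·cross = 12.5·-39.0000 = -487.5000
Σcross = 442.2500 → A = |Σcross|/2 = 221.1250 mm²
Σ(r_i+r_j)·cross = 14735.6250 → first moment M = |Σ|/6 = 2455.9375
R_c = M/A = 2455.9375/221.1250 = 11.1066 mm
θ = 222° = 3.874631 rad
V = θ·R_c·A = 3.874631·11.1066·221.1250 = 9515.851 mm³

Volume = 9515.851 mm³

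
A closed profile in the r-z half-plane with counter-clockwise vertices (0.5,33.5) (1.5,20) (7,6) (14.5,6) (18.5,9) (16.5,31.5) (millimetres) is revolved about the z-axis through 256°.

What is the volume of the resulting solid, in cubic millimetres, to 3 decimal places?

Volume = 16985.824 mm³

Profile (r,z), 6 vertices: (0.5,33.5) (1.5,20) (7,6) (14.5,6) (18.5,9) (16.5,31.5)
edge 0: (0.5,33.5)→(1.5,20)  cross = 0.5·20 − 1.5·33.5 = -40.2500; (r_i+r_j)·cross = 2·-40.2500 = -80.5000
edge 1: (1.5,20)→(7,6)  cross = 1.5·6 − 7·20 = -131.0000; (r_i+r_j)·cross = 8.5·-131.0000 = -1113.5000
edge 2: (7,6)→(14.5,6)  cross = 7·6 − 14.5·6 = -45.0000; (r_i+r_j)·cross = 21.5·-45.0000 = -967.5000
edge 3: (14.5,6)→(18.5,9)  cross = 14.5·9 − 18.5·6 = 19.5000; (r_i+r_j)·cross = 33·19.5000 = 643.5000
edge 4: (18.5,9)→(16.5,31.5)  cross = 18.5·31.5 − 16.5·9 = 434.2500; (r_i+r_j)·cross = 35·434.2500 = 15198.7500
edge 5: (16.5,31.5)→(0.5,33.5)  cross = 16.5·33.5 − 0.5·31.5 = 537.0000; (r_i+r_j)·cross = 17·537.0000 = 9129.0000
Σcross = 774.5000 → A = |Σcross|/2 = 387.2500 mm²
Σ(r_i+r_j)·cross = 22809.7500 → first moment M = |Σ|/6 = 3801.6250
R_c = M/A = 3801.6250/387.2500 = 9.8170 mm
θ = 256° = 4.468043 rad
V = θ·R_c·A = 4.468043·9.8170·387.2500 = 16985.824 mm³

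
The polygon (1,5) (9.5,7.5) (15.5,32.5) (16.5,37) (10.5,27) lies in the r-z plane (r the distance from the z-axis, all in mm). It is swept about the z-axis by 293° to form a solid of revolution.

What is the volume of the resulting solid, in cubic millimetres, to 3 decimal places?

Volume = 6321.314 mm³

Profile (r,z), 5 vertices: (1,5) (9.5,7.5) (15.5,32.5) (16.5,37) (10.5,27)
edge 0: (1,5)→(9.5,7.5)  cross = 1·7.5 − 9.5·5 = -40.0000; (r_i+r_j)·cross = 10.5·-40.0000 = -420.0000
edge 1: (9.5,7.5)→(15.5,32.5)  cross = 9.5·32.5 − 15.5·7.5 = 192.5000; (r_i+r_j)·cross = 25·192.5000 = 4812.5000
edge 2: (15.5,32.5)→(16.5,37)  cross = 15.5·37 − 16.5·32.5 = 37.2500; (r_i+r_j)·cross = 32·37.2500 = 1192.0000
edge 3: (16.5,37)→(10.5,27)  cross = 16.5·27 − 10.5·37 = 57.0000; (r_i+r_j)·cross = 27·57.0000 = 1539.0000
edge 4: (10.5,27)→(1,5)  cross = 10.5·5 − 1·27 = 25.5000; (r_i+r_j)·cross = 11.5·25.5000 = 293.2500
Σcross = 272.2500 → A = |Σcross|/2 = 136.1250 mm²
Σ(r_i+r_j)·cross = 7416.7500 → first moment M = |Σ|/6 = 1236.1250
R_c = M/A = 1236.1250/136.1250 = 9.0808 mm
θ = 293° = 5.113815 rad
V = θ·R_c·A = 5.113815·9.0808·136.1250 = 6321.314 mm³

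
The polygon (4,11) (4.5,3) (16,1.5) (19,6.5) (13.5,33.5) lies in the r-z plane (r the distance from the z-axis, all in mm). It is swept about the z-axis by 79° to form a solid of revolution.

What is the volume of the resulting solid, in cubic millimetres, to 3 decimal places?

Profile (r,z), 5 vertices: (4,11) (4.5,3) (16,1.5) (19,6.5) (13.5,33.5)
edge 0: (4,11)→(4.5,3)  cross = 4·3 − 4.5·11 = -37.5000; (r_i+r_j)·cross = 8.5·-37.5000 = -318.7500
edge 1: (4.5,3)→(16,1.5)  cross = 4.5·1.5 − 16·3 = -41.2500; (r_i+r_j)·cross = 20.5·-41.2500 = -845.6250
edge 2: (16,1.5)→(19,6.5)  cross = 16·6.5 − 19·1.5 = 75.5000; (r_i+r_j)·cross = 35·75.5000 = 2642.5000
edge 3: (19,6.5)→(13.5,33.5)  cross = 19·33.5 − 13.5·6.5 = 548.7500; (r_i+r_j)·cross = 32.5·548.7500 = 17834.3750
edge 4: (13.5,33.5)→(4,11)  cross = 13.5·11 − 4·33.5 = 14.5000; (r_i+r_j)·cross = 17.5·14.5000 = 253.7500
Σcross = 560.0000 → A = |Σcross|/2 = 280.0000 mm²
Σ(r_i+r_j)·cross = 19566.2500 → first moment M = |Σ|/6 = 3261.0417
R_c = M/A = 3261.0417/280.0000 = 11.6466 mm
θ = 79° = 1.378810 rad
V = θ·R_c·A = 1.378810·11.6466·280.0000 = 4496.357 mm³

Volume = 4496.357 mm³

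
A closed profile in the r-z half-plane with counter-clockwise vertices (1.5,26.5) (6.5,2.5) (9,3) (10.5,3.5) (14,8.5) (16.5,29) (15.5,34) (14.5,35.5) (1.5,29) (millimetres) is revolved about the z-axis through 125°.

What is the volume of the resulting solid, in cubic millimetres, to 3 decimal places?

Profile (r,z), 9 vertices: (1.5,26.5) (6.5,2.5) (9,3) (10.5,3.5) (14,8.5) (16.5,29) (15.5,34) (14.5,35.5) (1.5,29)
edge 0: (1.5,26.5)→(6.5,2.5)  cross = 1.5·2.5 − 6.5·26.5 = -168.5000; (r_i+r_j)·cross = 8·-168.5000 = -1348.0000
edge 1: (6.5,2.5)→(9,3)  cross = 6.5·3 − 9·2.5 = -3.0000; (r_i+r_j)·cross = 15.5·-3.0000 = -46.5000
edge 2: (9,3)→(10.5,3.5)  cross = 9·3.5 − 10.5·3 = 0.0000; (r_i+r_j)·cross = 19.5·0.0000 = 0.0000
edge 3: (10.5,3.5)→(14,8.5)  cross = 10.5·8.5 − 14·3.5 = 40.2500; (r_i+r_j)·cross = 24.5·40.2500 = 986.1250
edge 4: (14,8.5)→(16.5,29)  cross = 14·29 − 16.5·8.5 = 265.7500; (r_i+r_j)·cross = 30.5·265.7500 = 8105.3750
edge 5: (16.5,29)→(15.5,34)  cross = 16.5·34 − 15.5·29 = 111.5000; (r_i+r_j)·cross = 32·111.5000 = 3568.0000
edge 6: (15.5,34)→(14.5,35.5)  cross = 15.5·35.5 − 14.5·34 = 57.2500; (r_i+r_j)·cross = 30·57.2500 = 1717.5000
edge 7: (14.5,35.5)→(1.5,29)  cross = 14.5·29 − 1.5·35.5 = 367.2500; (r_i+r_j)·cross = 16·367.2500 = 5876.0000
edge 8: (1.5,29)→(1.5,26.5)  cross = 1.5·26.5 − 1.5·29 = -3.7500; (r_i+r_j)·cross = 3·-3.7500 = -11.2500
Σcross = 666.7500 → A = |Σcross|/2 = 333.3750 mm²
Σ(r_i+r_j)·cross = 18847.2500 → first moment M = |Σ|/6 = 3141.2083
R_c = M/A = 3141.2083/333.3750 = 9.4224 mm
θ = 125° = 2.181662 rad
V = θ·R_c·A = 2.181662·9.4224·333.3750 = 6853.053 mm³

Volume = 6853.053 mm³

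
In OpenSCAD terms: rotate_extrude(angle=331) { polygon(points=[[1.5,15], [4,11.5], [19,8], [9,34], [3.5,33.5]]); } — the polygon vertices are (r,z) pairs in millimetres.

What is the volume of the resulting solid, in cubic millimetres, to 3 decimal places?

Volume = 13325.585 mm³

Profile (r,z), 5 vertices: (1.5,15) (4,11.5) (19,8) (9,34) (3.5,33.5)
edge 0: (1.5,15)→(4,11.5)  cross = 1.5·11.5 − 4·15 = -42.7500; (r_i+r_j)·cross = 5.5·-42.7500 = -235.1250
edge 1: (4,11.5)→(19,8)  cross = 4·8 − 19·11.5 = -186.5000; (r_i+r_j)·cross = 23·-186.5000 = -4289.5000
edge 2: (19,8)→(9,34)  cross = 19·34 − 9·8 = 574.0000; (r_i+r_j)·cross = 28·574.0000 = 16072.0000
edge 3: (9,34)→(3.5,33.5)  cross = 9·33.5 − 3.5·34 = 182.5000; (r_i+r_j)·cross = 12.5·182.5000 = 2281.2500
edge 4: (3.5,33.5)→(1.5,15)  cross = 3.5·15 − 1.5·33.5 = 2.2500; (r_i+r_j)·cross = 5·2.2500 = 11.2500
Σcross = 529.5000 → A = |Σcross|/2 = 264.7500 mm²
Σ(r_i+r_j)·cross = 13839.8750 → first moment M = |Σ|/6 = 2306.6458
R_c = M/A = 2306.6458/264.7500 = 8.7125 mm
θ = 331° = 5.777040 rad
V = θ·R_c·A = 5.777040·8.7125·264.7500 = 13325.585 mm³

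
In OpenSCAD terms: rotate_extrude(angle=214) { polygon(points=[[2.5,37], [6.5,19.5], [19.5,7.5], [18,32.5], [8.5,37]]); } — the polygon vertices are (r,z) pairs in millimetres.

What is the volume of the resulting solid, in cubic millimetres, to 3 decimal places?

Volume = 13152.663 mm³

Profile (r,z), 5 vertices: (2.5,37) (6.5,19.5) (19.5,7.5) (18,32.5) (8.5,37)
edge 0: (2.5,37)→(6.5,19.5)  cross = 2.5·19.5 − 6.5·37 = -191.7500; (r_i+r_j)·cross = 9·-191.7500 = -1725.7500
edge 1: (6.5,19.5)→(19.5,7.5)  cross = 6.5·7.5 − 19.5·19.5 = -331.5000; (r_i+r_j)·cross = 26·-331.5000 = -8619.0000
edge 2: (19.5,7.5)→(18,32.5)  cross = 19.5·32.5 − 18·7.5 = 498.7500; (r_i+r_j)·cross = 37.5·498.7500 = 18703.1250
edge 3: (18,32.5)→(8.5,37)  cross = 18·37 − 8.5·32.5 = 389.7500; (r_i+r_j)·cross = 26.5·389.7500 = 10328.3750
edge 4: (8.5,37)→(2.5,37)  cross = 8.5·37 − 2.5·37 = 222.0000; (r_i+r_j)·cross = 11·222.0000 = 2442.0000
Σcross = 587.2500 → A = |Σcross|/2 = 293.6250 mm²
Σ(r_i+r_j)·cross = 21128.7500 → first moment M = |Σ|/6 = 3521.4583
R_c = M/A = 3521.4583/293.6250 = 11.9930 mm
θ = 214° = 3.735005 rad
V = θ·R_c·A = 3.735005·11.9930·293.6250 = 13152.663 mm³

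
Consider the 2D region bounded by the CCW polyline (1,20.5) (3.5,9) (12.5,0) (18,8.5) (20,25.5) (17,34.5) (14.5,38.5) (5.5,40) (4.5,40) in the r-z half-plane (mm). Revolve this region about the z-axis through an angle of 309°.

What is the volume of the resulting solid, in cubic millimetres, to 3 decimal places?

Profile (r,z), 9 vertices: (1,20.5) (3.5,9) (12.5,0) (18,8.5) (20,25.5) (17,34.5) (14.5,38.5) (5.5,40) (4.5,40)
edge 0: (1,20.5)→(3.5,9)  cross = 1·9 − 3.5·20.5 = -62.7500; (r_i+r_j)·cross = 4.5·-62.7500 = -282.3750
edge 1: (3.5,9)→(12.5,0)  cross = 3.5·0 − 12.5·9 = -112.5000; (r_i+r_j)·cross = 16·-112.5000 = -1800.0000
edge 2: (12.5,0)→(18,8.5)  cross = 12.5·8.5 − 18·0 = 106.2500; (r_i+r_j)·cross = 30.5·106.2500 = 3240.6250
edge 3: (18,8.5)→(20,25.5)  cross = 18·25.5 − 20·8.5 = 289.0000; (r_i+r_j)·cross = 38·289.0000 = 10982.0000
edge 4: (20,25.5)→(17,34.5)  cross = 20·34.5 − 17·25.5 = 256.5000; (r_i+r_j)·cross = 37·256.5000 = 9490.5000
edge 5: (17,34.5)→(14.5,38.5)  cross = 17·38.5 − 14.5·34.5 = 154.2500; (r_i+r_j)·cross = 31.5·154.2500 = 4858.8750
edge 6: (14.5,38.5)→(5.5,40)  cross = 14.5·40 − 5.5·38.5 = 368.2500; (r_i+r_j)·cross = 20·368.2500 = 7365.0000
edge 7: (5.5,40)→(4.5,40)  cross = 5.5·40 − 4.5·40 = 40.0000; (r_i+r_j)·cross = 10·40.0000 = 400.0000
edge 8: (4.5,40)→(1,20.5)  cross = 4.5·20.5 − 1·40 = 52.2500; (r_i+r_j)·cross = 5.5·52.2500 = 287.3750
Σcross = 1091.2500 → A = |Σcross|/2 = 545.6250 mm²
Σ(r_i+r_j)·cross = 34542.0000 → first moment M = |Σ|/6 = 5757.0000
R_c = M/A = 5757.0000/545.6250 = 10.5512 mm
θ = 309° = 5.393067 rad
V = θ·R_c·A = 5.393067·10.5512·545.6250 = 31047.889 mm³

Volume = 31047.889 mm³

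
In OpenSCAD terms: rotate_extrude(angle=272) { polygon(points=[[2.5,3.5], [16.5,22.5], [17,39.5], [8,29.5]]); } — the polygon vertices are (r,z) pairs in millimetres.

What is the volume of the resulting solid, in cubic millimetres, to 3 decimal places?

Profile (r,z), 4 vertices: (2.5,3.5) (16.5,22.5) (17,39.5) (8,29.5)
edge 0: (2.5,3.5)→(16.5,22.5)  cross = 2.5·22.5 − 16.5·3.5 = -1.5000; (r_i+r_j)·cross = 19·-1.5000 = -28.5000
edge 1: (16.5,22.5)→(17,39.5)  cross = 16.5·39.5 − 17·22.5 = 269.2500; (r_i+r_j)·cross = 33.5·269.2500 = 9019.8750
edge 2: (17,39.5)→(8,29.5)  cross = 17·29.5 − 8·39.5 = 185.5000; (r_i+r_j)·cross = 25·185.5000 = 4637.5000
edge 3: (8,29.5)→(2.5,3.5)  cross = 8·3.5 − 2.5·29.5 = -45.7500; (r_i+r_j)·cross = 10.5·-45.7500 = -480.3750
Σcross = 407.5000 → A = |Σcross|/2 = 203.7500 mm²
Σ(r_i+r_j)·cross = 13148.5000 → first moment M = |Σ|/6 = 2191.4167
R_c = M/A = 2191.4167/203.7500 = 10.7554 mm
θ = 272° = 4.747296 rad
V = θ·R_c·A = 4.747296·10.7554·203.7500 = 10403.303 mm³

Volume = 10403.303 mm³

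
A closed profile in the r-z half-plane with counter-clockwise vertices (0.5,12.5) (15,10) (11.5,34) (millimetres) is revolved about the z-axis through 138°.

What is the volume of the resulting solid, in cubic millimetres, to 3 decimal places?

Profile (r,z), 3 vertices: (0.5,12.5) (15,10) (11.5,34)
edge 0: (0.5,12.5)→(15,10)  cross = 0.5·10 − 15·12.5 = -182.5000; (r_i+r_j)·cross = 15.5·-182.5000 = -2828.7500
edge 1: (15,10)→(11.5,34)  cross = 15·34 − 11.5·10 = 395.0000; (r_i+r_j)·cross = 26.5·395.0000 = 10467.5000
edge 2: (11.5,34)→(0.5,12.5)  cross = 11.5·12.5 − 0.5·34 = 126.7500; (r_i+r_j)·cross = 12·126.7500 = 1521.0000
Σcross = 339.2500 → A = |Σcross|/2 = 169.6250 mm²
Σ(r_i+r_j)·cross = 9159.7500 → first moment M = |Σ|/6 = 1526.6250
R_c = M/A = 1526.6250/169.6250 = 9.0000 mm
θ = 138° = 2.408554 rad
V = θ·R_c·A = 2.408554·9.0000·169.6250 = 3676.959 mm³

Volume = 3676.959 mm³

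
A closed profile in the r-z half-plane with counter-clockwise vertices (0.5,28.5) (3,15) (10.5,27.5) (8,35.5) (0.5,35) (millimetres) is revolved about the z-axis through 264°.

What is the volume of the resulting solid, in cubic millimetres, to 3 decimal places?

Profile (r,z), 5 vertices: (0.5,28.5) (3,15) (10.5,27.5) (8,35.5) (0.5,35)
edge 0: (0.5,28.5)→(3,15)  cross = 0.5·15 − 3·28.5 = -78.0000; (r_i+r_j)·cross = 3.5·-78.0000 = -273.0000
edge 1: (3,15)→(10.5,27.5)  cross = 3·27.5 − 10.5·15 = -75.0000; (r_i+r_j)·cross = 13.5·-75.0000 = -1012.5000
edge 2: (10.5,27.5)→(8,35.5)  cross = 10.5·35.5 − 8·27.5 = 152.7500; (r_i+r_j)·cross = 18.5·152.7500 = 2825.8750
edge 3: (8,35.5)→(0.5,35)  cross = 8·35 − 0.5·35.5 = 262.2500; (r_i+r_j)·cross = 8.5·262.2500 = 2229.1250
edge 4: (0.5,35)→(0.5,28.5)  cross = 0.5·28.5 − 0.5·35 = -3.2500; (r_i+r_j)·cross = 1·-3.2500 = -3.2500
Σcross = 258.7500 → A = |Σcross|/2 = 129.3750 mm²
Σ(r_i+r_j)·cross = 3766.2500 → first moment M = |Σ|/6 = 627.7083
R_c = M/A = 627.7083/129.3750 = 4.8519 mm
θ = 264° = 4.607669 rad
V = θ·R_c·A = 4.607669·4.8519·129.3750 = 2892.272 mm³

Volume = 2892.272 mm³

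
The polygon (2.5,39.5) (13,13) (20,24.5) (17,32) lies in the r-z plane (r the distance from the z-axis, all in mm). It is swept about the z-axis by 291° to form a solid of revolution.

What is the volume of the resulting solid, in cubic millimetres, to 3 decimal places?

Volume = 12086.743 mm³

Profile (r,z), 4 vertices: (2.5,39.5) (13,13) (20,24.5) (17,32)
edge 0: (2.5,39.5)→(13,13)  cross = 2.5·13 − 13·39.5 = -481.0000; (r_i+r_j)·cross = 15.5·-481.0000 = -7455.5000
edge 1: (13,13)→(20,24.5)  cross = 13·24.5 − 20·13 = 58.5000; (r_i+r_j)·cross = 33·58.5000 = 1930.5000
edge 2: (20,24.5)→(17,32)  cross = 20·32 − 17·24.5 = 223.5000; (r_i+r_j)·cross = 37·223.5000 = 8269.5000
edge 3: (17,32)→(2.5,39.5)  cross = 17·39.5 − 2.5·32 = 591.5000; (r_i+r_j)·cross = 19.5·591.5000 = 11534.2500
Σcross = 392.5000 → A = |Σcross|/2 = 196.2500 mm²
Σ(r_i+r_j)·cross = 14278.7500 → first moment M = |Σ|/6 = 2379.7917
R_c = M/A = 2379.7917/196.2500 = 12.1263 mm
θ = 291° = 5.078908 rad
V = θ·R_c·A = 5.078908·12.1263·196.2500 = 12086.743 mm³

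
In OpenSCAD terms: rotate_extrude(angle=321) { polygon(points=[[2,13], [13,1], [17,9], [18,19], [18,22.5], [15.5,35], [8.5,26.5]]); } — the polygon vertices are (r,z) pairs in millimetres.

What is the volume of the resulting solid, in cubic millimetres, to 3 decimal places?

Profile (r,z), 7 vertices: (2,13) (13,1) (17,9) (18,19) (18,22.5) (15.5,35) (8.5,26.5)
edge 0: (2,13)→(13,1)  cross = 2·1 − 13·13 = -167.0000; (r_i+r_j)·cross = 15·-167.0000 = -2505.0000
edge 1: (13,1)→(17,9)  cross = 13·9 − 17·1 = 100.0000; (r_i+r_j)·cross = 30·100.0000 = 3000.0000
edge 2: (17,9)→(18,19)  cross = 17·19 − 18·9 = 161.0000; (r_i+r_j)·cross = 35·161.0000 = 5635.0000
edge 3: (18,19)→(18,22.5)  cross = 18·22.5 − 18·19 = 63.0000; (r_i+r_j)·cross = 36·63.0000 = 2268.0000
edge 4: (18,22.5)→(15.5,35)  cross = 18·35 − 15.5·22.5 = 281.2500; (r_i+r_j)·cross = 33.5·281.2500 = 9421.8750
edge 5: (15.5,35)→(8.5,26.5)  cross = 15.5·26.5 − 8.5·35 = 113.2500; (r_i+r_j)·cross = 24·113.2500 = 2718.0000
edge 6: (8.5,26.5)→(2,13)  cross = 8.5·13 − 2·26.5 = 57.5000; (r_i+r_j)·cross = 10.5·57.5000 = 603.7500
Σcross = 609.0000 → A = |Σcross|/2 = 304.5000 mm²
Σ(r_i+r_j)·cross = 21141.6250 → first moment M = |Σ|/6 = 3523.6042
R_c = M/A = 3523.6042/304.5000 = 11.5718 mm
θ = 321° = 5.602507 rad
V = θ·R_c·A = 5.602507·11.5718·304.5000 = 19741.017 mm³

Volume = 19741.017 mm³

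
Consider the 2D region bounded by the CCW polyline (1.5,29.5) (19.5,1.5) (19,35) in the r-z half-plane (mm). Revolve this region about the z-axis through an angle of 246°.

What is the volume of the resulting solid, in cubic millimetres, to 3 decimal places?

Volume = 16859.182 mm³

Profile (r,z), 3 vertices: (1.5,29.5) (19.5,1.5) (19,35)
edge 0: (1.5,29.5)→(19.5,1.5)  cross = 1.5·1.5 − 19.5·29.5 = -573.0000; (r_i+r_j)·cross = 21·-573.0000 = -12033.0000
edge 1: (19.5,1.5)→(19,35)  cross = 19.5·35 − 19·1.5 = 654.0000; (r_i+r_j)·cross = 38.5·654.0000 = 25179.0000
edge 2: (19,35)→(1.5,29.5)  cross = 19·29.5 − 1.5·35 = 508.0000; (r_i+r_j)·cross = 20.5·508.0000 = 10414.0000
Σcross = 589.0000 → A = |Σcross|/2 = 294.5000 mm²
Σ(r_i+r_j)·cross = 23560.0000 → first moment M = |Σ|/6 = 3926.6667
R_c = M/A = 3926.6667/294.5000 = 13.3333 mm
θ = 246° = 4.293510 rad
V = θ·R_c·A = 4.293510·13.3333·294.5000 = 16859.182 mm³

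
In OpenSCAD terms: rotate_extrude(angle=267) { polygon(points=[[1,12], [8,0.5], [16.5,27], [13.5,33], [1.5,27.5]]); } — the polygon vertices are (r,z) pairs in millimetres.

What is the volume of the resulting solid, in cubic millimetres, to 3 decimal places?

Profile (r,z), 5 vertices: (1,12) (8,0.5) (16.5,27) (13.5,33) (1.5,27.5)
edge 0: (1,12)→(8,0.5)  cross = 1·0.5 − 8·12 = -95.5000; (r_i+r_j)·cross = 9·-95.5000 = -859.5000
edge 1: (8,0.5)→(16.5,27)  cross = 8·27 − 16.5·0.5 = 207.7500; (r_i+r_j)·cross = 24.5·207.7500 = 5089.8750
edge 2: (16.5,27)→(13.5,33)  cross = 16.5·33 − 13.5·27 = 180.0000; (r_i+r_j)·cross = 30·180.0000 = 5400.0000
edge 3: (13.5,33)→(1.5,27.5)  cross = 13.5·27.5 − 1.5·33 = 321.7500; (r_i+r_j)·cross = 15·321.7500 = 4826.2500
edge 4: (1.5,27.5)→(1,12)  cross = 1.5·12 − 1·27.5 = -9.5000; (r_i+r_j)·cross = 2.5·-9.5000 = -23.7500
Σcross = 604.5000 → A = |Σcross|/2 = 302.2500 mm²
Σ(r_i+r_j)·cross = 14432.8750 → first moment M = |Σ|/6 = 2405.4792
R_c = M/A = 2405.4792/302.2500 = 7.9586 mm
θ = 267° = 4.660029 rad
V = θ·R_c·A = 4.660029·7.9586·302.2500 = 11209.603 mm³

Volume = 11209.603 mm³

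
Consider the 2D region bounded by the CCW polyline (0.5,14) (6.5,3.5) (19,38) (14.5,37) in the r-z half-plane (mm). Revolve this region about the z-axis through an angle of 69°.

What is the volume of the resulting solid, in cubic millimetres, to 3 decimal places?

Volume = 2375.939 mm³

Profile (r,z), 4 vertices: (0.5,14) (6.5,3.5) (19,38) (14.5,37)
edge 0: (0.5,14)→(6.5,3.5)  cross = 0.5·3.5 − 6.5·14 = -89.2500; (r_i+r_j)·cross = 7·-89.2500 = -624.7500
edge 1: (6.5,3.5)→(19,38)  cross = 6.5·38 − 19·3.5 = 180.5000; (r_i+r_j)·cross = 25.5·180.5000 = 4602.7500
edge 2: (19,38)→(14.5,37)  cross = 19·37 − 14.5·38 = 152.0000; (r_i+r_j)·cross = 33.5·152.0000 = 5092.0000
edge 3: (14.5,37)→(0.5,14)  cross = 14.5·14 − 0.5·37 = 184.5000; (r_i+r_j)·cross = 15·184.5000 = 2767.5000
Σcross = 427.7500 → A = |Σcross|/2 = 213.8750 mm²
Σ(r_i+r_j)·cross = 11837.5000 → first moment M = |Σ|/6 = 1972.9167
R_c = M/A = 1972.9167/213.8750 = 9.2246 mm
θ = 69° = 1.204277 rad
V = θ·R_c·A = 1.204277·9.2246·213.8750 = 2375.939 mm³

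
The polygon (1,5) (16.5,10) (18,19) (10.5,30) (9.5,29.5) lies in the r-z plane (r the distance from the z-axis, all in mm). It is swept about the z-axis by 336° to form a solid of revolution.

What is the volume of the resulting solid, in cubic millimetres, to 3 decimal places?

Profile (r,z), 5 vertices: (1,5) (16.5,10) (18,19) (10.5,30) (9.5,29.5)
edge 0: (1,5)→(16.5,10)  cross = 1·10 − 16.5·5 = -72.5000; (r_i+r_j)·cross = 17.5·-72.5000 = -1268.7500
edge 1: (16.5,10)→(18,19)  cross = 16.5·19 − 18·10 = 133.5000; (r_i+r_j)·cross = 34.5·133.5000 = 4605.7500
edge 2: (18,19)→(10.5,30)  cross = 18·30 − 10.5·19 = 340.5000; (r_i+r_j)·cross = 28.5·340.5000 = 9704.2500
edge 3: (10.5,30)→(9.5,29.5)  cross = 10.5·29.5 − 9.5·30 = 24.7500; (r_i+r_j)·cross = 20·24.7500 = 495.0000
edge 4: (9.5,29.5)→(1,5)  cross = 9.5·5 − 1·29.5 = 18.0000; (r_i+r_j)·cross = 10.5·18.0000 = 189.0000
Σcross = 444.2500 → A = |Σcross|/2 = 222.1250 mm²
Σ(r_i+r_j)·cross = 13725.2500 → first moment M = |Σ|/6 = 2287.5417
R_c = M/A = 2287.5417/222.1250 = 10.2984 mm
θ = 336° = 5.864306 rad
V = θ·R_c·A = 5.864306·10.2984·222.1250 = 13414.845 mm³

Volume = 13414.845 mm³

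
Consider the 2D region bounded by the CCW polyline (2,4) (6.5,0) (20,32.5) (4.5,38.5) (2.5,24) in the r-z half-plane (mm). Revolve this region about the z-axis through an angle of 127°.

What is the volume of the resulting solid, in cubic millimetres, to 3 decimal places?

Volume = 7599.227 mm³

Profile (r,z), 5 vertices: (2,4) (6.5,0) (20,32.5) (4.5,38.5) (2.5,24)
edge 0: (2,4)→(6.5,0)  cross = 2·0 − 6.5·4 = -26.0000; (r_i+r_j)·cross = 8.5·-26.0000 = -221.0000
edge 1: (6.5,0)→(20,32.5)  cross = 6.5·32.5 − 20·0 = 211.2500; (r_i+r_j)·cross = 26.5·211.2500 = 5598.1250
edge 2: (20,32.5)→(4.5,38.5)  cross = 20·38.5 − 4.5·32.5 = 623.7500; (r_i+r_j)·cross = 24.5·623.7500 = 15281.8750
edge 3: (4.5,38.5)→(2.5,24)  cross = 4.5·24 − 2.5·38.5 = 11.7500; (r_i+r_j)·cross = 7·11.7500 = 82.2500
edge 4: (2.5,24)→(2,4)  cross = 2.5·4 − 2·24 = -38.0000; (r_i+r_j)·cross = 4.5·-38.0000 = -171.0000
Σcross = 782.7500 → A = |Σcross|/2 = 391.3750 mm²
Σ(r_i+r_j)·cross = 20570.2500 → first moment M = |Σ|/6 = 3428.3750
R_c = M/A = 3428.3750/391.3750 = 8.7598 mm
θ = 127° = 2.216568 rad
V = θ·R_c·A = 2.216568·8.7598·391.3750 = 7599.227 mm³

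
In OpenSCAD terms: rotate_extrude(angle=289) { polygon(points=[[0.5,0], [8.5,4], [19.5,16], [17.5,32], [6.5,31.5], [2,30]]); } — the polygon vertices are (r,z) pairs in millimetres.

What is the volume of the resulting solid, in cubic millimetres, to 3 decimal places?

Volume = 19917.501 mm³

Profile (r,z), 6 vertices: (0.5,0) (8.5,4) (19.5,16) (17.5,32) (6.5,31.5) (2,30)
edge 0: (0.5,0)→(8.5,4)  cross = 0.5·4 − 8.5·0 = 2.0000; (r_i+r_j)·cross = 9·2.0000 = 18.0000
edge 1: (8.5,4)→(19.5,16)  cross = 8.5·16 − 19.5·4 = 58.0000; (r_i+r_j)·cross = 28·58.0000 = 1624.0000
edge 2: (19.5,16)→(17.5,32)  cross = 19.5·32 − 17.5·16 = 344.0000; (r_i+r_j)·cross = 37·344.0000 = 12728.0000
edge 3: (17.5,32)→(6.5,31.5)  cross = 17.5·31.5 − 6.5·32 = 343.2500; (r_i+r_j)·cross = 24·343.2500 = 8238.0000
edge 4: (6.5,31.5)→(2,30)  cross = 6.5·30 − 2·31.5 = 132.0000; (r_i+r_j)·cross = 8.5·132.0000 = 1122.0000
edge 5: (2,30)→(0.5,0)  cross = 2·0 − 0.5·30 = -15.0000; (r_i+r_j)·cross = 2.5·-15.0000 = -37.5000
Σcross = 864.2500 → A = |Σcross|/2 = 432.1250 mm²
Σ(r_i+r_j)·cross = 23692.5000 → first moment M = |Σ|/6 = 3948.7500
R_c = M/A = 3948.7500/432.1250 = 9.1380 mm
θ = 289° = 5.044002 rad
V = θ·R_c·A = 5.044002·9.1380·432.1250 = 19917.501 mm³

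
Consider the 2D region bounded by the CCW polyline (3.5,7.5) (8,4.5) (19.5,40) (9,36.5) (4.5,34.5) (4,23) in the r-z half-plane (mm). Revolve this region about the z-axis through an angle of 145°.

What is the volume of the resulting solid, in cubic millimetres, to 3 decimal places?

Profile (r,z), 6 vertices: (3.5,7.5) (8,4.5) (19.5,40) (9,36.5) (4.5,34.5) (4,23)
edge 0: (3.5,7.5)→(8,4.5)  cross = 3.5·4.5 − 8·7.5 = -44.2500; (r_i+r_j)·cross = 11.5·-44.2500 = -508.8750
edge 1: (8,4.5)→(19.5,40)  cross = 8·40 − 19.5·4.5 = 232.2500; (r_i+r_j)·cross = 27.5·232.2500 = 6386.8750
edge 2: (19.5,40)→(9,36.5)  cross = 19.5·36.5 − 9·40 = 351.7500; (r_i+r_j)·cross = 28.5·351.7500 = 10024.8750
edge 3: (9,36.5)→(4.5,34.5)  cross = 9·34.5 − 4.5·36.5 = 146.2500; (r_i+r_j)·cross = 13.5·146.2500 = 1974.3750
edge 4: (4.5,34.5)→(4,23)  cross = 4.5·23 − 4·34.5 = -34.5000; (r_i+r_j)·cross = 8.5·-34.5000 = -293.2500
edge 5: (4,23)→(3.5,7.5)  cross = 4·7.5 − 3.5·23 = -50.5000; (r_i+r_j)·cross = 7.5·-50.5000 = -378.7500
Σcross = 601.0000 → A = |Σcross|/2 = 300.5000 mm²
Σ(r_i+r_j)·cross = 17205.2500 → first moment M = |Σ|/6 = 2867.5417
R_c = M/A = 2867.5417/300.5000 = 9.5426 mm
θ = 145° = 2.530727 rad
V = θ·R_c·A = 2.530727·9.5426·300.5000 = 7256.966 mm³

Volume = 7256.966 mm³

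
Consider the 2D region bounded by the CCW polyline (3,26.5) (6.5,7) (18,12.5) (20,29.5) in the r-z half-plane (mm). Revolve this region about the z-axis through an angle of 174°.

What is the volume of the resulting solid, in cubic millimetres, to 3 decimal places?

Volume = 9262.083 mm³

Profile (r,z), 4 vertices: (3,26.5) (6.5,7) (18,12.5) (20,29.5)
edge 0: (3,26.5)→(6.5,7)  cross = 3·7 − 6.5·26.5 = -151.2500; (r_i+r_j)·cross = 9.5·-151.2500 = -1436.8750
edge 1: (6.5,7)→(18,12.5)  cross = 6.5·12.5 − 18·7 = -44.7500; (r_i+r_j)·cross = 24.5·-44.7500 = -1096.3750
edge 2: (18,12.5)→(20,29.5)  cross = 18·29.5 − 20·12.5 = 281.0000; (r_i+r_j)·cross = 38·281.0000 = 10678.0000
edge 3: (20,29.5)→(3,26.5)  cross = 20·26.5 − 3·29.5 = 441.5000; (r_i+r_j)·cross = 23·441.5000 = 10154.5000
Σcross = 526.5000 → A = |Σcross|/2 = 263.2500 mm²
Σ(r_i+r_j)·cross = 18299.2500 → first moment M = |Σ|/6 = 3049.8750
R_c = M/A = 3049.8750/263.2500 = 11.5855 mm
θ = 174° = 3.036873 rad
V = θ·R_c·A = 3.036873·11.5855·263.2500 = 9262.083 mm³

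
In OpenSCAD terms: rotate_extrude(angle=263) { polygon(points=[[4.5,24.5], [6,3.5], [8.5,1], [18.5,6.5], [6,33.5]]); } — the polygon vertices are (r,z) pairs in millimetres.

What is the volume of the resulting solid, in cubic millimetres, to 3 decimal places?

Profile (r,z), 5 vertices: (4.5,24.5) (6,3.5) (8.5,1) (18.5,6.5) (6,33.5)
edge 0: (4.5,24.5)→(6,3.5)  cross = 4.5·3.5 − 6·24.5 = -131.2500; (r_i+r_j)·cross = 10.5·-131.2500 = -1378.1250
edge 1: (6,3.5)→(8.5,1)  cross = 6·1 − 8.5·3.5 = -23.7500; (r_i+r_j)·cross = 14.5·-23.7500 = -344.3750
edge 2: (8.5,1)→(18.5,6.5)  cross = 8.5·6.5 − 18.5·1 = 36.7500; (r_i+r_j)·cross = 27·36.7500 = 992.2500
edge 3: (18.5,6.5)→(6,33.5)  cross = 18.5·33.5 − 6·6.5 = 580.7500; (r_i+r_j)·cross = 24.5·580.7500 = 14228.3750
edge 4: (6,33.5)→(4.5,24.5)  cross = 6·24.5 − 4.5·33.5 = -3.7500; (r_i+r_j)·cross = 10.5·-3.7500 = -39.3750
Σcross = 458.7500 → A = |Σcross|/2 = 229.3750 mm²
Σ(r_i+r_j)·cross = 13458.7500 → first moment M = |Σ|/6 = 2243.1250
R_c = M/A = 2243.1250/229.3750 = 9.7793 mm
θ = 263° = 4.590216 rad
V = θ·R_c·A = 4.590216·9.7793·229.3750 = 10296.428 mm³

Volume = 10296.428 mm³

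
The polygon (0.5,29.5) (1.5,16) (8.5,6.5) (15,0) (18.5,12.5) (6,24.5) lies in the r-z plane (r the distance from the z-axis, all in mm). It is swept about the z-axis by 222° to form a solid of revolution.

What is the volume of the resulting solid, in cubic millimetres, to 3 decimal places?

Profile (r,z), 6 vertices: (0.5,29.5) (1.5,16) (8.5,6.5) (15,0) (18.5,12.5) (6,24.5)
edge 0: (0.5,29.5)→(1.5,16)  cross = 0.5·16 − 1.5·29.5 = -36.2500; (r_i+r_j)·cross = 2·-36.2500 = -72.5000
edge 1: (1.5,16)→(8.5,6.5)  cross = 1.5·6.5 − 8.5·16 = -126.2500; (r_i+r_j)·cross = 10·-126.2500 = -1262.5000
edge 2: (8.5,6.5)→(15,0)  cross = 8.5·0 − 15·6.5 = -97.5000; (r_i+r_j)·cross = 23.5·-97.5000 = -2291.2500
edge 3: (15,0)→(18.5,12.5)  cross = 15·12.5 − 18.5·0 = 187.5000; (r_i+r_j)·cross = 33.5·187.5000 = 6281.2500
edge 4: (18.5,12.5)→(6,24.5)  cross = 18.5·24.5 − 6·12.5 = 378.2500; (r_i+r_j)·cross = 24.5·378.2500 = 9267.1250
edge 5: (6,24.5)→(0.5,29.5)  cross = 6·29.5 − 0.5·24.5 = 164.7500; (r_i+r_j)·cross = 6.5·164.7500 = 1070.8750
Σcross = 470.5000 → A = |Σcross|/2 = 235.2500 mm²
Σ(r_i+r_j)·cross = 12993.0000 → first moment M = |Σ|/6 = 2165.5000
R_c = M/A = 2165.5000/235.2500 = 9.2051 mm
θ = 222° = 3.874631 rad
V = θ·R_c·A = 3.874631·9.2051·235.2500 = 8390.513 mm³

Volume = 8390.513 mm³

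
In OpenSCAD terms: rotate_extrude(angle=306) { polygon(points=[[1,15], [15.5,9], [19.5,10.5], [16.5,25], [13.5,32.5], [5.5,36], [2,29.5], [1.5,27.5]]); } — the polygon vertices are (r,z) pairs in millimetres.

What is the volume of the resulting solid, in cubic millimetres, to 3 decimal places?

Profile (r,z), 8 vertices: (1,15) (15.5,9) (19.5,10.5) (16.5,25) (13.5,32.5) (5.5,36) (2,29.5) (1.5,27.5)
edge 0: (1,15)→(15.5,9)  cross = 1·9 − 15.5·15 = -223.5000; (r_i+r_j)·cross = 16.5·-223.5000 = -3687.7500
edge 1: (15.5,9)→(19.5,10.5)  cross = 15.5·10.5 − 19.5·9 = -12.7500; (r_i+r_j)·cross = 35·-12.7500 = -446.2500
edge 2: (19.5,10.5)→(16.5,25)  cross = 19.5·25 − 16.5·10.5 = 314.2500; (r_i+r_j)·cross = 36·314.2500 = 11313.0000
edge 3: (16.5,25)→(13.5,32.5)  cross = 16.5·32.5 − 13.5·25 = 198.7500; (r_i+r_j)·cross = 30·198.7500 = 5962.5000
edge 4: (13.5,32.5)→(5.5,36)  cross = 13.5·36 − 5.5·32.5 = 307.2500; (r_i+r_j)·cross = 19·307.2500 = 5837.7500
edge 5: (5.5,36)→(2,29.5)  cross = 5.5·29.5 − 2·36 = 90.2500; (r_i+r_j)·cross = 7.5·90.2500 = 676.8750
edge 6: (2,29.5)→(1.5,27.5)  cross = 2·27.5 − 1.5·29.5 = 10.7500; (r_i+r_j)·cross = 3.5·10.7500 = 37.6250
edge 7: (1.5,27.5)→(1,15)  cross = 1.5·15 − 1·27.5 = -5.0000; (r_i+r_j)·cross = 2.5·-5.0000 = -12.5000
Σcross = 680.0000 → A = |Σcross|/2 = 340.0000 mm²
Σ(r_i+r_j)·cross = 19681.2500 → first moment M = |Σ|/6 = 3280.2083
R_c = M/A = 3280.2083/340.0000 = 9.6477 mm
θ = 306° = 5.340708 rad
V = θ·R_c·A = 5.340708·9.6477·340.0000 = 17518.633 mm³

Volume = 17518.633 mm³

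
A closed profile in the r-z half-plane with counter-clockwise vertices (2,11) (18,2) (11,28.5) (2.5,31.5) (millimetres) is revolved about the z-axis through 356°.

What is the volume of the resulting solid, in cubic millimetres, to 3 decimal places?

Volume = 14409.975 mm³

Profile (r,z), 4 vertices: (2,11) (18,2) (11,28.5) (2.5,31.5)
edge 0: (2,11)→(18,2)  cross = 2·2 − 18·11 = -194.0000; (r_i+r_j)·cross = 20·-194.0000 = -3880.0000
edge 1: (18,2)→(11,28.5)  cross = 18·28.5 − 11·2 = 491.0000; (r_i+r_j)·cross = 29·491.0000 = 14239.0000
edge 2: (11,28.5)→(2.5,31.5)  cross = 11·31.5 − 2.5·28.5 = 275.2500; (r_i+r_j)·cross = 13.5·275.2500 = 3715.8750
edge 3: (2.5,31.5)→(2,11)  cross = 2.5·11 − 2·31.5 = -35.5000; (r_i+r_j)·cross = 4.5·-35.5000 = -159.7500
Σcross = 536.7500 → A = |Σcross|/2 = 268.3750 mm²
Σ(r_i+r_j)·cross = 13915.1250 → first moment M = |Σ|/6 = 2319.1875
R_c = M/A = 2319.1875/268.3750 = 8.6416 mm
θ = 356° = 6.213372 rad
V = θ·R_c·A = 6.213372·8.6416·268.3750 = 14409.975 mm³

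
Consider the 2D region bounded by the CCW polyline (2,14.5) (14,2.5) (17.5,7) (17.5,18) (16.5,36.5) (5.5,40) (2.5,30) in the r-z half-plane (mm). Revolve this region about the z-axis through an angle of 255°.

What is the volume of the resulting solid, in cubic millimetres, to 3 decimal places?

Volume = 20335.115 mm³

Profile (r,z), 7 vertices: (2,14.5) (14,2.5) (17.5,7) (17.5,18) (16.5,36.5) (5.5,40) (2.5,30)
edge 0: (2,14.5)→(14,2.5)  cross = 2·2.5 − 14·14.5 = -198.0000; (r_i+r_j)·cross = 16·-198.0000 = -3168.0000
edge 1: (14,2.5)→(17.5,7)  cross = 14·7 − 17.5·2.5 = 54.2500; (r_i+r_j)·cross = 31.5·54.2500 = 1708.8750
edge 2: (17.5,7)→(17.5,18)  cross = 17.5·18 − 17.5·7 = 192.5000; (r_i+r_j)·cross = 35·192.5000 = 6737.5000
edge 3: (17.5,18)→(16.5,36.5)  cross = 17.5·36.5 − 16.5·18 = 341.7500; (r_i+r_j)·cross = 34·341.7500 = 11619.5000
edge 4: (16.5,36.5)→(5.5,40)  cross = 16.5·40 − 5.5·36.5 = 459.2500; (r_i+r_j)·cross = 22·459.2500 = 10103.5000
edge 5: (5.5,40)→(2.5,30)  cross = 5.5·30 − 2.5·40 = 65.0000; (r_i+r_j)·cross = 8·65.0000 = 520.0000
edge 6: (2.5,30)→(2,14.5)  cross = 2.5·14.5 − 2·30 = -23.7500; (r_i+r_j)·cross = 4.5·-23.7500 = -106.8750
Σcross = 891.0000 → A = |Σcross|/2 = 445.5000 mm²
Σ(r_i+r_j)·cross = 27414.5000 → first moment M = |Σ|/6 = 4569.0833
R_c = M/A = 4569.0833/445.5000 = 10.2561 mm
θ = 255° = 4.450590 rad
V = θ·R_c·A = 4.450590·10.2561·445.5000 = 20335.115 mm³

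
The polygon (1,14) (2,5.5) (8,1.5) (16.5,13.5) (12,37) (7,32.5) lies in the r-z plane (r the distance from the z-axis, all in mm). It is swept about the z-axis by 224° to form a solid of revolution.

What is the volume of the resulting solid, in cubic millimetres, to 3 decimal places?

Profile (r,z), 6 vertices: (1,14) (2,5.5) (8,1.5) (16.5,13.5) (12,37) (7,32.5)
edge 0: (1,14)→(2,5.5)  cross = 1·5.5 − 2·14 = -22.5000; (r_i+r_j)·cross = 3·-22.5000 = -67.5000
edge 1: (2,5.5)→(8,1.5)  cross = 2·1.5 − 8·5.5 = -41.0000; (r_i+r_j)·cross = 10·-41.0000 = -410.0000
edge 2: (8,1.5)→(16.5,13.5)  cross = 8·13.5 − 16.5·1.5 = 83.2500; (r_i+r_j)·cross = 24.5·83.2500 = 2039.6250
edge 3: (16.5,13.5)→(12,37)  cross = 16.5·37 − 12·13.5 = 448.5000; (r_i+r_j)·cross = 28.5·448.5000 = 12782.2500
edge 4: (12,37)→(7,32.5)  cross = 12·32.5 − 7·37 = 131.0000; (r_i+r_j)·cross = 19·131.0000 = 2489.0000
edge 5: (7,32.5)→(1,14)  cross = 7·14 − 1·32.5 = 65.5000; (r_i+r_j)·cross = 8·65.5000 = 524.0000
Σcross = 664.7500 → A = |Σcross|/2 = 332.3750 mm²
Σ(r_i+r_j)·cross = 17357.3750 → first moment M = |Σ|/6 = 2892.8958
R_c = M/A = 2892.8958/332.3750 = 8.7037 mm
θ = 224° = 3.909538 rad
V = θ·R_c·A = 3.909538·8.7037·332.3750 = 11309.885 mm³

Volume = 11309.885 mm³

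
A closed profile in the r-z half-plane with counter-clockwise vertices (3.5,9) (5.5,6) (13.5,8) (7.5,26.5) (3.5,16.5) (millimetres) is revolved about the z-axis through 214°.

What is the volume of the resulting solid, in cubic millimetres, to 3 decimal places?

Profile (r,z), 5 vertices: (3.5,9) (5.5,6) (13.5,8) (7.5,26.5) (3.5,16.5)
edge 0: (3.5,9)→(5.5,6)  cross = 3.5·6 − 5.5·9 = -28.5000; (r_i+r_j)·cross = 9·-28.5000 = -256.5000
edge 1: (5.5,6)→(13.5,8)  cross = 5.5·8 − 13.5·6 = -37.0000; (r_i+r_j)·cross = 19·-37.0000 = -703.0000
edge 2: (13.5,8)→(7.5,26.5)  cross = 13.5·26.5 − 7.5·8 = 297.7500; (r_i+r_j)·cross = 21·297.7500 = 6252.7500
edge 3: (7.5,26.5)→(3.5,16.5)  cross = 7.5·16.5 − 3.5·26.5 = 31.0000; (r_i+r_j)·cross = 11·31.0000 = 341.0000
edge 4: (3.5,16.5)→(3.5,9)  cross = 3.5·9 − 3.5·16.5 = -26.2500; (r_i+r_j)·cross = 7·-26.2500 = -183.7500
Σcross = 237.0000 → A = |Σcross|/2 = 118.5000 mm²
Σ(r_i+r_j)·cross = 5450.5000 → first moment M = |Σ|/6 = 908.4167
R_c = M/A = 908.4167/118.5000 = 7.6660 mm
θ = 214° = 3.735005 rad
V = θ·R_c·A = 3.735005·7.6660·118.5000 = 3392.940 mm³

Volume = 3392.940 mm³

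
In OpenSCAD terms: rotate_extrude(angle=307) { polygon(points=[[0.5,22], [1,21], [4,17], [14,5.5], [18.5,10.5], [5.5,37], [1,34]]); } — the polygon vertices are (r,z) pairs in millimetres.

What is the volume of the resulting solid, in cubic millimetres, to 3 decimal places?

Profile (r,z), 7 vertices: (0.5,22) (1,21) (4,17) (14,5.5) (18.5,10.5) (5.5,37) (1,34)
edge 0: (0.5,22)→(1,21)  cross = 0.5·21 − 1·22 = -11.5000; (r_i+r_j)·cross = 1.5·-11.5000 = -17.2500
edge 1: (1,21)→(4,17)  cross = 1·17 − 4·21 = -67.0000; (r_i+r_j)·cross = 5·-67.0000 = -335.0000
edge 2: (4,17)→(14,5.5)  cross = 4·5.5 − 14·17 = -216.0000; (r_i+r_j)·cross = 18·-216.0000 = -3888.0000
edge 3: (14,5.5)→(18.5,10.5)  cross = 14·10.5 − 18.5·5.5 = 45.2500; (r_i+r_j)·cross = 32.5·45.2500 = 1470.6250
edge 4: (18.5,10.5)→(5.5,37)  cross = 18.5·37 − 5.5·10.5 = 626.7500; (r_i+r_j)·cross = 24·626.7500 = 15042.0000
edge 5: (5.5,37)→(1,34)  cross = 5.5·34 − 1·37 = 150.0000; (r_i+r_j)·cross = 6.5·150.0000 = 975.0000
edge 6: (1,34)→(0.5,22)  cross = 1·22 − 0.5·34 = 5.0000; (r_i+r_j)·cross = 1.5·5.0000 = 7.5000
Σcross = 532.5000 → A = |Σcross|/2 = 266.2500 mm²
Σ(r_i+r_j)·cross = 13254.8750 → first moment M = |Σ|/6 = 2209.1458
R_c = M/A = 2209.1458/266.2500 = 8.2973 mm
θ = 307° = 5.358161 rad
V = θ·R_c·A = 5.358161·8.2973·266.2500 = 11836.959 mm³

Volume = 11836.959 mm³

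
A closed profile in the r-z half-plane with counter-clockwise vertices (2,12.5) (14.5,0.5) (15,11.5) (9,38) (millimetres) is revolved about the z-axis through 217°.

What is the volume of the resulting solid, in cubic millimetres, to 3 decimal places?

Volume = 8408.738 mm³

Profile (r,z), 4 vertices: (2,12.5) (14.5,0.5) (15,11.5) (9,38)
edge 0: (2,12.5)→(14.5,0.5)  cross = 2·0.5 − 14.5·12.5 = -180.2500; (r_i+r_j)·cross = 16.5·-180.2500 = -2974.1250
edge 1: (14.5,0.5)→(15,11.5)  cross = 14.5·11.5 − 15·0.5 = 159.2500; (r_i+r_j)·cross = 29.5·159.2500 = 4697.8750
edge 2: (15,11.5)→(9,38)  cross = 15·38 − 9·11.5 = 466.5000; (r_i+r_j)·cross = 24·466.5000 = 11196.0000
edge 3: (9,38)→(2,12.5)  cross = 9·12.5 − 2·38 = 36.5000; (r_i+r_j)·cross = 11·36.5000 = 401.5000
Σcross = 482.0000 → A = |Σcross|/2 = 241.0000 mm²
Σ(r_i+r_j)·cross = 13321.2500 → first moment M = |Σ|/6 = 2220.2083
R_c = M/A = 2220.2083/241.0000 = 9.2125 mm
θ = 217° = 3.787364 rad
V = θ·R_c·A = 3.787364·9.2125·241.0000 = 8408.738 mm³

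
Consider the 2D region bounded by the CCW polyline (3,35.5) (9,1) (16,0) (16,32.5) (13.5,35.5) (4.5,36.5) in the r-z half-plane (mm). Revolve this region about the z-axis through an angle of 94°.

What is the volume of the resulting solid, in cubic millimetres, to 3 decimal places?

Profile (r,z), 6 vertices: (3,35.5) (9,1) (16,0) (16,32.5) (13.5,35.5) (4.5,36.5)
edge 0: (3,35.5)→(9,1)  cross = 3·1 − 9·35.5 = -316.5000; (r_i+r_j)·cross = 12·-316.5000 = -3798.0000
edge 1: (9,1)→(16,0)  cross = 9·0 − 16·1 = -16.0000; (r_i+r_j)·cross = 25·-16.0000 = -400.0000
edge 2: (16,0)→(16,32.5)  cross = 16·32.5 − 16·0 = 520.0000; (r_i+r_j)·cross = 32·520.0000 = 16640.0000
edge 3: (16,32.5)→(13.5,35.5)  cross = 16·35.5 − 13.5·32.5 = 129.2500; (r_i+r_j)·cross = 29.5·129.2500 = 3812.8750
edge 4: (13.5,35.5)→(4.5,36.5)  cross = 13.5·36.5 − 4.5·35.5 = 333.0000; (r_i+r_j)·cross = 18·333.0000 = 5994.0000
edge 5: (4.5,36.5)→(3,35.5)  cross = 4.5·35.5 − 3·36.5 = 50.2500; (r_i+r_j)·cross = 7.5·50.2500 = 376.8750
Σcross = 700.0000 → A = |Σcross|/2 = 350.0000 mm²
Σ(r_i+r_j)·cross = 22625.7500 → first moment M = |Σ|/6 = 3770.9583
R_c = M/A = 3770.9583/350.0000 = 10.7742 mm
θ = 94° = 1.640609 rad
V = θ·R_c·A = 1.640609·10.7742·350.0000 = 6186.670 mm³

Volume = 6186.670 mm³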